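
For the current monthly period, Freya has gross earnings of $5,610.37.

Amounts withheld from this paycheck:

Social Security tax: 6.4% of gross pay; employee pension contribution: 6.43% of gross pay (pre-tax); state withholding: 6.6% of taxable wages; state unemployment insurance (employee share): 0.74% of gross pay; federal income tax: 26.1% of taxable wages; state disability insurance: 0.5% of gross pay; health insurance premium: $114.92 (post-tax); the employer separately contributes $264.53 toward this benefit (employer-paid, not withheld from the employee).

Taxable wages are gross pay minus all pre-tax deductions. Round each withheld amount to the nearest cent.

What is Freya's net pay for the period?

$2,989.45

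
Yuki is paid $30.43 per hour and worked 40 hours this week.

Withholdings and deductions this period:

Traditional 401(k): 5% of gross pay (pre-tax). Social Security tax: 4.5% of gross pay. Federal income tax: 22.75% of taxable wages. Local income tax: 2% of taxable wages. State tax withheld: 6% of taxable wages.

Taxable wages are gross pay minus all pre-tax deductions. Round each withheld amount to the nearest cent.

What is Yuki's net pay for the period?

Gross pay: 40 × $30.43 = $1,217.20
Traditional 401(k): $1,217.20 × 0.05 = $60.86
Taxable wages = $1,217.20 − $60.86 = $1,156.34
Local income tax: $1,156.34 × 0.02 = $23.13
State tax withheld: $1,156.34 × 0.06 = $69.38
Federal income tax: $1,156.34 × 0.2275 = $263.07
Social Security tax: $1,217.20 × 0.045 = $54.77
Total deductions = $60.86 + $23.13 + $69.38 + $263.07 + $54.77 = $471.21
Net pay = $1,217.20 − $471.21 = $745.99

$745.99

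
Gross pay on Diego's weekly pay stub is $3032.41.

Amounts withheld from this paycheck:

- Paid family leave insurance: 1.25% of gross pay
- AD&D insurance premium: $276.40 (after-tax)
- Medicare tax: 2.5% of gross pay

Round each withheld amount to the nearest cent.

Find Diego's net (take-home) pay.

$2642.29

Medicare tax: $3032.41 × 0.025 = $75.81
Paid family leave insurance: $3032.41 × 0.0125 = $37.91
AD&D insurance premium: $276.40
Total deductions = $75.81 + $37.91 + $276.40 = $390.12
Net pay = $3032.41 − $390.12 = $2642.29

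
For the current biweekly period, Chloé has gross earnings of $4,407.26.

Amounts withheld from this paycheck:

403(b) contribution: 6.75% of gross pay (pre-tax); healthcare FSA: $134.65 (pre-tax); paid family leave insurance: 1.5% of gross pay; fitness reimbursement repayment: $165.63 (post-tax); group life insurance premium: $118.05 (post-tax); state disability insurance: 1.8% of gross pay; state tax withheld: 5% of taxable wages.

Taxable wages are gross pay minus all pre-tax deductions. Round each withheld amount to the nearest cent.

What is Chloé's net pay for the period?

Healthcare FSA: $134.65
403(b) contribution: $4,407.26 × 0.0675 = $297.49
Pre-tax total = $134.65 + $297.49 = $432.14
Taxable wages = $4,407.26 − $432.14 = $3,975.12
State tax withheld: $3,975.12 × 0.05 = $198.76
State disability insurance: $4,407.26 × 0.018 = $79.33
Paid family leave insurance: $4,407.26 × 0.015 = $66.11
Group life insurance premium: $118.05
Fitness reimbursement repayment: $165.63
Total deductions = $134.65 + $297.49 + $198.76 + $79.33 + $66.11 + $118.05 + $165.63 = $1,060.02
Net pay = $4,407.26 − $1,060.02 = $3,347.24

$3,347.24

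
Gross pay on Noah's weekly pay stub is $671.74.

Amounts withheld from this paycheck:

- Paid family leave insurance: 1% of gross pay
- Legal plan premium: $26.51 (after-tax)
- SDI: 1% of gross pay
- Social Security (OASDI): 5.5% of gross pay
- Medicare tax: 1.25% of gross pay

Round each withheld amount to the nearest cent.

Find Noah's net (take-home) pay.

$586.44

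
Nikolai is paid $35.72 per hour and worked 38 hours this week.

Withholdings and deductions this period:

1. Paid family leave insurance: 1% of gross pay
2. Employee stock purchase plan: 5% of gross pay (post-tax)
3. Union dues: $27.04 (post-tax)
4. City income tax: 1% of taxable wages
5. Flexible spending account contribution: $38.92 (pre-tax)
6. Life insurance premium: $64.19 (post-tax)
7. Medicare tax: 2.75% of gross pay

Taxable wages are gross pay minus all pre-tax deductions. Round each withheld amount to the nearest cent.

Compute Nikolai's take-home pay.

$1,095.26

Gross pay: 38 × $35.72 = $1,357.36
Flexible spending account contribution: $38.92
Taxable wages = $1,357.36 − $38.92 = $1,318.44
City income tax: $1,318.44 × 0.01 = $13.18
Medicare tax: $1,357.36 × 0.0275 = $37.33
Paid family leave insurance: $1,357.36 × 0.01 = $13.57
Employee stock purchase plan: $1,357.36 × 0.05 = $67.87
Life insurance premium: $64.19
Union dues: $27.04
Total deductions = $38.92 + $13.18 + $37.33 + $13.57 + $67.87 + $64.19 + $27.04 = $262.10
Net pay = $1,357.36 − $262.10 = $1,095.26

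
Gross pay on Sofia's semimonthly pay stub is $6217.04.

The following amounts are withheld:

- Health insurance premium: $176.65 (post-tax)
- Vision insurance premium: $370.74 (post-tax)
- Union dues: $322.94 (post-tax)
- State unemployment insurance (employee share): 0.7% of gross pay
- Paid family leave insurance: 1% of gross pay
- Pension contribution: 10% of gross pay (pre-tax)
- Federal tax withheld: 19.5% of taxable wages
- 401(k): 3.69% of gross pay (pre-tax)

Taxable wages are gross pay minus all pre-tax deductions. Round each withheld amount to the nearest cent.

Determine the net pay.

$3343.55

401(k): $6217.04 × 0.0369 = $229.41
Pension contribution: $6217.04 × 0.1 = $621.70
Pre-tax total = $229.41 + $621.70 = $851.11
Taxable wages = $6217.04 − $851.11 = $5365.93
Federal tax withheld: $5365.93 × 0.195 = $1046.36
Paid family leave insurance: $6217.04 × 0.01 = $62.17
State unemployment insurance (employee share): $6217.04 × 0.007 = $43.52
Vision insurance premium: $370.74
Health insurance premium: $176.65
Union dues: $322.94
Total deductions = $229.41 + $621.70 + $1046.36 + $62.17 + $43.52 + $370.74 + $176.65 + $322.94 = $2873.49
Net pay = $6217.04 − $2873.49 = $3343.55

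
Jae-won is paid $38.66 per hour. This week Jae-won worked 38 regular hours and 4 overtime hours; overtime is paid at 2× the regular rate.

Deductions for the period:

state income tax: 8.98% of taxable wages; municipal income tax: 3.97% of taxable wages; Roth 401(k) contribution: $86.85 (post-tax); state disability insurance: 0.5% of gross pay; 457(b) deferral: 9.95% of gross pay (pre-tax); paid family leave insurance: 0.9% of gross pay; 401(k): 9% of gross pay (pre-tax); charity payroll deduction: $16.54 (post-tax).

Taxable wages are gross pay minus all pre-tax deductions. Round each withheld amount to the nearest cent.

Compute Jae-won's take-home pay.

$1126.42

Regular pay: 38 × $38.66 = $1469.08
Overtime pay: 4 × $38.66 × 2 = $309.28
Gross pay = $1469.08 + $309.28 = $1778.36
457(b) deferral: $1778.36 × 0.0995 = $176.95
401(k): $1778.36 × 0.09 = $160.05
Pre-tax total = $176.95 + $160.05 = $337.00
Taxable wages = $1778.36 − $337.00 = $1441.36
Municipal income tax: $1441.36 × 0.0397 = $57.22
State income tax: $1441.36 × 0.0898 = $129.43
State disability insurance: $1778.36 × 0.005 = $8.89
Paid family leave insurance: $1778.36 × 0.009 = $16.01
Charity payroll deduction: $16.54
Roth 401(k) contribution: $86.85
Total deductions = $176.95 + $160.05 + $57.22 + $129.43 + $8.89 + $16.01 + $16.54 + $86.85 = $651.94
Net pay = $1778.36 − $651.94 = $1126.42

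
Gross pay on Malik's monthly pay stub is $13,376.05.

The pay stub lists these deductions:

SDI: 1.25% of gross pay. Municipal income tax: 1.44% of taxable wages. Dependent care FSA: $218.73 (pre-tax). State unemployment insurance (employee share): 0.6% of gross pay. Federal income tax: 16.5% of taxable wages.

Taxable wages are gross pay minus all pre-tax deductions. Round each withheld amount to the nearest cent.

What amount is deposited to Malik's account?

$10,549.43

Dependent care FSA: $218.73
Taxable wages = $13,376.05 − $218.73 = $13,157.32
Federal income tax: $13,157.32 × 0.165 = $2,170.96
Municipal income tax: $13,157.32 × 0.0144 = $189.47
SDI: $13,376.05 × 0.0125 = $167.20
State unemployment insurance (employee share): $13,376.05 × 0.006 = $80.26
Total deductions = $218.73 + $2,170.96 + $189.47 + $167.20 + $80.26 = $2,826.62
Net pay = $13,376.05 − $2,826.62 = $10,549.43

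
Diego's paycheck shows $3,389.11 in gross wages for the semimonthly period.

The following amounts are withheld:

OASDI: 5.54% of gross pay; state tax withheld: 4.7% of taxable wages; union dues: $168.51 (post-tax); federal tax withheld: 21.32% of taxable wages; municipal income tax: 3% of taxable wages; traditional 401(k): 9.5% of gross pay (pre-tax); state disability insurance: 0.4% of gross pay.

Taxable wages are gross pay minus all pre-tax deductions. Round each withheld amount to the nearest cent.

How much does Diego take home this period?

$1,807.23

Traditional 401(k): $3,389.11 × 0.095 = $321.97
Taxable wages = $3,389.11 − $321.97 = $3,067.14
State tax withheld: $3,067.14 × 0.047 = $144.16
Municipal income tax: $3,067.14 × 0.03 = $92.01
Federal tax withheld: $3,067.14 × 0.2132 = $653.91
State disability insurance: $3,389.11 × 0.004 = $13.56
OASDI: $3,389.11 × 0.0554 = $187.76
Union dues: $168.51
Total deductions = $321.97 + $144.16 + $92.01 + $653.91 + $13.56 + $187.76 + $168.51 = $1,581.88
Net pay = $3,389.11 − $1,581.88 = $1,807.23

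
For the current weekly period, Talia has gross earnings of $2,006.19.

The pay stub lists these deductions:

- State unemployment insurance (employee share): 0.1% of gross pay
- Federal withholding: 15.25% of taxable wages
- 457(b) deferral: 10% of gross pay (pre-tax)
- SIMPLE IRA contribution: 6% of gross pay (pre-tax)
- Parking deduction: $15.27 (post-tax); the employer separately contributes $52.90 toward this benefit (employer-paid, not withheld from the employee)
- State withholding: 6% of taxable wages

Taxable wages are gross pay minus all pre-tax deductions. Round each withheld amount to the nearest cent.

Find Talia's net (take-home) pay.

$1,309.82

457(b) deferral: $2,006.19 × 0.1 = $200.62
SIMPLE IRA contribution: $2,006.19 × 0.06 = $120.37
Pre-tax total = $200.62 + $120.37 = $320.99
Taxable wages = $2,006.19 − $320.99 = $1,685.20
State withholding: $1,685.20 × 0.06 = $101.11
Federal withholding: $1,685.20 × 0.1525 = $256.99
State unemployment insurance (employee share): $2,006.19 × 0.001 = $2.01
Parking deduction: $15.27
(Employer's $52.90 toward parking deduction is not withheld from the employee.)
Total deductions = $200.62 + $120.37 + $101.11 + $256.99 + $2.01 + $15.27 = $696.37
Net pay = $2,006.19 − $696.37 = $1,309.82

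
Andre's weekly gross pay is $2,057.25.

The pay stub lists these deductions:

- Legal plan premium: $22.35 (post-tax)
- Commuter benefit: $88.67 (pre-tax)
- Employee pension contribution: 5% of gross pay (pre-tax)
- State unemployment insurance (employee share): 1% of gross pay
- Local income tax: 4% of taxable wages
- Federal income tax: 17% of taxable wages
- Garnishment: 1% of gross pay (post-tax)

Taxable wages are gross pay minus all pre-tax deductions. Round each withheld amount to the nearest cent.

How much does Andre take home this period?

Commuter benefit: $88.67
Employee pension contribution: $2,057.25 × 0.05 = $102.86
Pre-tax total = $88.67 + $102.86 = $191.53
Taxable wages = $2,057.25 − $191.53 = $1,865.72
Local income tax: $1,865.72 × 0.04 = $74.63
Federal income tax: $1,865.72 × 0.17 = $317.17
State unemployment insurance (employee share): $2,057.25 × 0.01 = $20.57
Legal plan premium: $22.35
Garnishment: $2,057.25 × 0.01 = $20.57
Total deductions = $88.67 + $102.86 + $74.63 + $317.17 + $20.57 + $22.35 + $20.57 = $646.82
Net pay = $2,057.25 − $646.82 = $1,410.43

$1,410.43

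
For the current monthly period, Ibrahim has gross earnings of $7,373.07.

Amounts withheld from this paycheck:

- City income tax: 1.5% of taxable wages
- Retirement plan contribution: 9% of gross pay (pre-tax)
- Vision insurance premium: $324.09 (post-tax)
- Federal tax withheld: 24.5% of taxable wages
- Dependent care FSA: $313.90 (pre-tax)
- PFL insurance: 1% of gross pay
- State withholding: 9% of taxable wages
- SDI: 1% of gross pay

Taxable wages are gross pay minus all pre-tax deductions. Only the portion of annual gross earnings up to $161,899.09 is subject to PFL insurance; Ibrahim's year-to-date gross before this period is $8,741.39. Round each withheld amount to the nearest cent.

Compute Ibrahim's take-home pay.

Retirement plan contribution: $7,373.07 × 0.09 = $663.58
Dependent care FSA: $313.90
Pre-tax total = $663.58 + $313.90 = $977.48
Taxable wages = $7,373.07 − $977.48 = $6,395.59
Federal tax withheld: $6,395.59 × 0.245 = $1,566.92
State withholding: $6,395.59 × 0.09 = $575.60
City income tax: $6,395.59 × 0.015 = $95.93
PFL insurance: cap not yet reached, full $7,373.07 is subject → $7,373.07 × 0.01 = $73.73
SDI: $7,373.07 × 0.01 = $73.73
Vision insurance premium: $324.09
Total deductions = $663.58 + $313.90 + $1,566.92 + $575.60 + $95.93 + $73.73 + $73.73 + $324.09 = $3,687.48
Net pay = $7,373.07 − $3,687.48 = $3,685.59

$3,685.59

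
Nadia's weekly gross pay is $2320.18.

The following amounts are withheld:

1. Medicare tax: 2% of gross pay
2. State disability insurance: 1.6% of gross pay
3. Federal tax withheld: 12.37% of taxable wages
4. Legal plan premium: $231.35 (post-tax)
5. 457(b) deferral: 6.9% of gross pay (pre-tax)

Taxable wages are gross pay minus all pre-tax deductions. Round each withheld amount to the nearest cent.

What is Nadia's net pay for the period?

$1578.02

457(b) deferral: $2320.18 × 0.069 = $160.09
Taxable wages = $2320.18 − $160.09 = $2160.09
Federal tax withheld: $2160.09 × 0.1237 = $267.20
Medicare tax: $2320.18 × 0.02 = $46.40
State disability insurance: $2320.18 × 0.016 = $37.12
Legal plan premium: $231.35
Total deductions = $160.09 + $267.20 + $46.40 + $37.12 + $231.35 = $742.16
Net pay = $2320.18 − $742.16 = $1578.02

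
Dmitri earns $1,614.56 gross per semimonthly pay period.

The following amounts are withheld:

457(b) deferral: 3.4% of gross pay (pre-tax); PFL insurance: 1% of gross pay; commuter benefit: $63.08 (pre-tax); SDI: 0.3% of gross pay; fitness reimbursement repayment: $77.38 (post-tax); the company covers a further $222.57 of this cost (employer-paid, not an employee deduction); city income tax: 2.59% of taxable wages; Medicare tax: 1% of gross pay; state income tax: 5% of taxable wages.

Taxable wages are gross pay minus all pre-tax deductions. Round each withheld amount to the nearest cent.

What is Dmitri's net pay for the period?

Commuter benefit: $63.08
457(b) deferral: $1,614.56 × 0.034 = $54.90
Pre-tax total = $63.08 + $54.90 = $117.98
Taxable wages = $1,614.56 − $117.98 = $1,496.58
State income tax: $1,496.58 × 0.05 = $74.83
City income tax: $1,496.58 × 0.0259 = $38.76
PFL insurance: $1,614.56 × 0.01 = $16.15
Medicare tax: $1,614.56 × 0.01 = $16.15
SDI: $1,614.56 × 0.003 = $4.84
Fitness reimbursement repayment: $77.38
(Employer's $222.57 toward fitness reimbursement repayment is not withheld from the employee.)
Total deductions = $63.08 + $54.90 + $74.83 + $38.76 + $16.15 + $16.15 + $4.84 + $77.38 = $346.09
Net pay = $1,614.56 − $346.09 = $1,268.47

$1,268.47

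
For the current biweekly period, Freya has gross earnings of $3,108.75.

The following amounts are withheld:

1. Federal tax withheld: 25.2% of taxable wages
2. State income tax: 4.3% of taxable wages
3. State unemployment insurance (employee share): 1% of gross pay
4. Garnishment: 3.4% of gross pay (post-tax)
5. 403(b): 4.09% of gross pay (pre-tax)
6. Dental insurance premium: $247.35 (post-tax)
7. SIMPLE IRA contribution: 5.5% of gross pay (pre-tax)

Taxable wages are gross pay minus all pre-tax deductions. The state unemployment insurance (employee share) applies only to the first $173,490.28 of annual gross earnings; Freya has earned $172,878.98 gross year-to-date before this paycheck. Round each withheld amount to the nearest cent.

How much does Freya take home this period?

SIMPLE IRA contribution: $3,108.75 × 0.055 = $170.98
403(b): $3,108.75 × 0.0409 = $127.15
Pre-tax total = $170.98 + $127.15 = $298.13
Taxable wages = $3,108.75 − $298.13 = $2,810.62
Federal tax withheld: $2,810.62 × 0.252 = $708.28
State income tax: $2,810.62 × 0.043 = $120.86
State unemployment insurance (employee share): only $173,490.28 − $172,878.98 = $611.30 of this check is subject → $611.30 × 0.01 = $6.11
Dental insurance premium: $247.35
Garnishment: $3,108.75 × 0.034 = $105.70
Total deductions = $170.98 + $127.15 + $708.28 + $120.86 + $6.11 + $247.35 + $105.70 = $1,486.43
Net pay = $3,108.75 − $1,486.43 = $1,622.32

$1,622.32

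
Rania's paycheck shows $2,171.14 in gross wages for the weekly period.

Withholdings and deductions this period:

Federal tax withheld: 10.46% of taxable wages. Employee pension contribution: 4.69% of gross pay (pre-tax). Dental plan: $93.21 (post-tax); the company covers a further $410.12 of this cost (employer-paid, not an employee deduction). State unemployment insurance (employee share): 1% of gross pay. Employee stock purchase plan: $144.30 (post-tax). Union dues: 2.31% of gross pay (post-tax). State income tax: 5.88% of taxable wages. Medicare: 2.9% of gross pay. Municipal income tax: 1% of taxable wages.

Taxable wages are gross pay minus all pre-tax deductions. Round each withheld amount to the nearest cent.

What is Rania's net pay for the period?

$1,338.16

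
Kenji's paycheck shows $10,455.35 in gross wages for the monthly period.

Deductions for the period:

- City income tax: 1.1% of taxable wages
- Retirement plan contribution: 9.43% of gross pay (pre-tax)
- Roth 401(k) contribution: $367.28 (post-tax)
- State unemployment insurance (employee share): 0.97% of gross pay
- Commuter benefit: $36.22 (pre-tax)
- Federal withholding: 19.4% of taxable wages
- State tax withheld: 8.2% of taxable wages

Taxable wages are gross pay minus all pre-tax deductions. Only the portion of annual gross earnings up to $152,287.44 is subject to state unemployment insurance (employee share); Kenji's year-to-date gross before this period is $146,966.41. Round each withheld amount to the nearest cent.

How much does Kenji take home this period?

$6,306.97

Retirement plan contribution: $10,455.35 × 0.0943 = $985.94
Commuter benefit: $36.22
Pre-tax total = $985.94 + $36.22 = $1,022.16
Taxable wages = $10,455.35 − $1,022.16 = $9,433.19
City income tax: $9,433.19 × 0.011 = $103.77
State tax withheld: $9,433.19 × 0.082 = $773.52
Federal withholding: $9,433.19 × 0.194 = $1,830.04
State unemployment insurance (employee share): only $152,287.44 − $146,966.41 = $5,321.03 of this check is subject → $5,321.03 × 0.0097 = $51.61
Roth 401(k) contribution: $367.28
Total deductions = $985.94 + $36.22 + $103.77 + $773.52 + $1,830.04 + $51.61 + $367.28 = $4,148.38
Net pay = $10,455.35 − $4,148.38 = $6,306.97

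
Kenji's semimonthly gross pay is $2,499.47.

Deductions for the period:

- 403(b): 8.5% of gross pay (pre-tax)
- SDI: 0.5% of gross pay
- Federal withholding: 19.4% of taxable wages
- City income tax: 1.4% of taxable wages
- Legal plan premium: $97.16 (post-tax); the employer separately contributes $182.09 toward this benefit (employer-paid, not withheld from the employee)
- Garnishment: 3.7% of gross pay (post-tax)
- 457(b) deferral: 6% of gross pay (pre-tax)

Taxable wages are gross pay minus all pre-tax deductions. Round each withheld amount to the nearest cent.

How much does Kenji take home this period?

$1,490.40

403(b): $2,499.47 × 0.085 = $212.45
457(b) deferral: $2,499.47 × 0.06 = $149.97
Pre-tax total = $212.45 + $149.97 = $362.42
Taxable wages = $2,499.47 − $362.42 = $2,137.05
Federal withholding: $2,137.05 × 0.194 = $414.59
City income tax: $2,137.05 × 0.014 = $29.92
SDI: $2,499.47 × 0.005 = $12.50
Garnishment: $2,499.47 × 0.037 = $92.48
Legal plan premium: $97.16
(Employer's $182.09 toward legal plan premium is not withheld from the employee.)
Total deductions = $212.45 + $149.97 + $414.59 + $29.92 + $12.50 + $92.48 + $97.16 = $1,009.07
Net pay = $2,499.47 − $1,009.07 = $1,490.40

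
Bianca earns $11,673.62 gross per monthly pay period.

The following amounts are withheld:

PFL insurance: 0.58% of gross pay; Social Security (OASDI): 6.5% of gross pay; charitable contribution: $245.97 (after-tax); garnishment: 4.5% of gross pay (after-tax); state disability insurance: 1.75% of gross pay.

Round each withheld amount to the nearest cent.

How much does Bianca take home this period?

$9,871.55

PFL insurance: $11,673.62 × 0.0058 = $67.71
Social Security (OASDI): $11,673.62 × 0.065 = $758.79
State disability insurance: $11,673.62 × 0.0175 = $204.29
Charitable contribution: $245.97
Garnishment: $11,673.62 × 0.045 = $525.31
Total deductions = $67.71 + $758.79 + $204.29 + $245.97 + $525.31 = $1,802.07
Net pay = $11,673.62 − $1,802.07 = $9,871.55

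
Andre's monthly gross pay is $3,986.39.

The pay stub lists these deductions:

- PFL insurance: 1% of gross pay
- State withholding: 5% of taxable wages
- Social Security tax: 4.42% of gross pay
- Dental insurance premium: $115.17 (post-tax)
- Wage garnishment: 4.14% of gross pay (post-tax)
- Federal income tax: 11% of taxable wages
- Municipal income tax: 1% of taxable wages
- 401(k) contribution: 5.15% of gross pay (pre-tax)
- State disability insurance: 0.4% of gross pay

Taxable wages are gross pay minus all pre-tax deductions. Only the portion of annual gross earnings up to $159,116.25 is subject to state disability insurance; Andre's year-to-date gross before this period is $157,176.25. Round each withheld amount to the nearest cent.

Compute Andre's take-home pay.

$2,634.28

401(k) contribution: $3,986.39 × 0.0515 = $205.30
Taxable wages = $3,986.39 − $205.30 = $3,781.09
State withholding: $3,781.09 × 0.05 = $189.05
Federal income tax: $3,781.09 × 0.11 = $415.92
Municipal income tax: $3,781.09 × 0.01 = $37.81
State disability insurance: only $159,116.25 − $157,176.25 = $1,940.00 of this check is subject → $1,940.00 × 0.004 = $7.76
PFL insurance: $3,986.39 × 0.01 = $39.86
Social Security tax: $3,986.39 × 0.0442 = $176.20
Dental insurance premium: $115.17
Wage garnishment: $3,986.39 × 0.0414 = $165.04
Total deductions = $205.30 + $189.05 + $415.92 + $37.81 + $7.76 + $39.86 + $176.20 + $115.17 + $165.04 = $1,352.11
Net pay = $3,986.39 − $1,352.11 = $2,634.28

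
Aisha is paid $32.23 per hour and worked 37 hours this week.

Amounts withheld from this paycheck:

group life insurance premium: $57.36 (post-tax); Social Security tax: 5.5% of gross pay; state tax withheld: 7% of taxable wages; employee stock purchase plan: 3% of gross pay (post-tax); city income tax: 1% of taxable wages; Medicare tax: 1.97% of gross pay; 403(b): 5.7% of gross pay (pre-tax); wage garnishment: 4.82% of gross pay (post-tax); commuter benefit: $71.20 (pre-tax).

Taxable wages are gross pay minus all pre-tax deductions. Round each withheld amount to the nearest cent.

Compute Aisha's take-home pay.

$729.38

Gross pay: 37 × $32.23 = $1192.51
Commuter benefit: $71.20
403(b): $1192.51 × 0.057 = $67.97
Pre-tax total = $71.20 + $67.97 = $139.17
Taxable wages = $1192.51 − $139.17 = $1053.34
State tax withheld: $1053.34 × 0.07 = $73.73
City income tax: $1053.34 × 0.01 = $10.53
Medicare tax: $1192.51 × 0.0197 = $23.49
Social Security tax: $1192.51 × 0.055 = $65.59
Wage garnishment: $1192.51 × 0.0482 = $57.48
Group life insurance premium: $57.36
Employee stock purchase plan: $1192.51 × 0.03 = $35.78
Total deductions = $71.20 + $67.97 + $73.73 + $10.53 + $23.49 + $65.59 + $57.48 + $57.36 + $35.78 = $463.13
Net pay = $1192.51 − $463.13 = $729.38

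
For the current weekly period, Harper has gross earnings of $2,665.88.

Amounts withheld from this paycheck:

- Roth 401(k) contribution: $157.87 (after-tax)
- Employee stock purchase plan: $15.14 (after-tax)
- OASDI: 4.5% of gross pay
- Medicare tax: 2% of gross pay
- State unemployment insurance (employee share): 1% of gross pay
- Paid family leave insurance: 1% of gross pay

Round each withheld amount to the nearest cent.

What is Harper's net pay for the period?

$2,266.27

Medicare tax: $2,665.88 × 0.02 = $53.32
Paid family leave insurance: $2,665.88 × 0.01 = $26.66
State unemployment insurance (employee share): $2,665.88 × 0.01 = $26.66
OASDI: $2,665.88 × 0.045 = $119.96
Employee stock purchase plan: $15.14
Roth 401(k) contribution: $157.87
Total deductions = $53.32 + $26.66 + $26.66 + $119.96 + $15.14 + $157.87 = $399.61
Net pay = $2,665.88 − $399.61 = $2,266.27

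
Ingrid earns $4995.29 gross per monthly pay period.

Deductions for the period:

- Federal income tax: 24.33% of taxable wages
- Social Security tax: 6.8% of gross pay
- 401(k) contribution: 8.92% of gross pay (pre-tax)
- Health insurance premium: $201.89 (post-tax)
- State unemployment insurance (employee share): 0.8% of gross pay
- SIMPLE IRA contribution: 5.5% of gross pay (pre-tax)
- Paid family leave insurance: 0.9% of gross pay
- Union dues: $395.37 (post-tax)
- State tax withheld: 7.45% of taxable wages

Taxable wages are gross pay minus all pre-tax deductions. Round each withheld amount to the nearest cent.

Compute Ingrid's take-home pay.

SIMPLE IRA contribution: $4995.29 × 0.055 = $274.74
401(k) contribution: $4995.29 × 0.0892 = $445.58
Pre-tax total = $274.74 + $445.58 = $720.32
Taxable wages = $4995.29 − $720.32 = $4274.97
State tax withheld: $4274.97 × 0.0745 = $318.49
Federal income tax: $4274.97 × 0.2433 = $1040.10
Social Security tax: $4995.29 × 0.068 = $339.68
State unemployment insurance (employee share): $4995.29 × 0.008 = $39.96
Paid family leave insurance: $4995.29 × 0.009 = $44.96
Union dues: $395.37
Health insurance premium: $201.89
Total deductions = $274.74 + $445.58 + $318.49 + $1040.10 + $339.68 + $39.96 + $44.96 + $395.37 + $201.89 = $3100.77
Net pay = $4995.29 − $3100.77 = $1894.52

$1894.52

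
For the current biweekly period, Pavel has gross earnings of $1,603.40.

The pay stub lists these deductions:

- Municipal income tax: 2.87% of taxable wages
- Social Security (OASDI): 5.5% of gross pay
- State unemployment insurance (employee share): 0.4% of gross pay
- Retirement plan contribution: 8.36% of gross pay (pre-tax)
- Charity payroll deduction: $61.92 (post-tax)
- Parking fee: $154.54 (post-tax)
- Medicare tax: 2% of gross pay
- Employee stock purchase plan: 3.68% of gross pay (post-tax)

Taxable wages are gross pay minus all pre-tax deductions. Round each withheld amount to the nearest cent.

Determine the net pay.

$1,025.05

Retirement plan contribution: $1,603.40 × 0.0836 = $134.04
Taxable wages = $1,603.40 − $134.04 = $1,469.36
Municipal income tax: $1,469.36 × 0.0287 = $42.17
Medicare tax: $1,603.40 × 0.02 = $32.07
State unemployment insurance (employee share): $1,603.40 × 0.004 = $6.41
Social Security (OASDI): $1,603.40 × 0.055 = $88.19
Charity payroll deduction: $61.92
Employee stock purchase plan: $1,603.40 × 0.0368 = $59.01
Parking fee: $154.54
Total deductions = $134.04 + $42.17 + $32.07 + $6.41 + $88.19 + $61.92 + $59.01 + $154.54 = $578.35
Net pay = $1,603.40 − $578.35 = $1,025.05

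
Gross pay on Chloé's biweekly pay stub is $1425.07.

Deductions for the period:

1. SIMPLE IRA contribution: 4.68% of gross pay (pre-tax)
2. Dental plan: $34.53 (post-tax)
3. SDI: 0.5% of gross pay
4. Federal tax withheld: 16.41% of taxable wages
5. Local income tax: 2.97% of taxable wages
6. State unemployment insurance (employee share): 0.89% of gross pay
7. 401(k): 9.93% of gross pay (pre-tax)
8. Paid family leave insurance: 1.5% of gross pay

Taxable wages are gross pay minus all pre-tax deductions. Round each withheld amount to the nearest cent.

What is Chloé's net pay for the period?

$905.32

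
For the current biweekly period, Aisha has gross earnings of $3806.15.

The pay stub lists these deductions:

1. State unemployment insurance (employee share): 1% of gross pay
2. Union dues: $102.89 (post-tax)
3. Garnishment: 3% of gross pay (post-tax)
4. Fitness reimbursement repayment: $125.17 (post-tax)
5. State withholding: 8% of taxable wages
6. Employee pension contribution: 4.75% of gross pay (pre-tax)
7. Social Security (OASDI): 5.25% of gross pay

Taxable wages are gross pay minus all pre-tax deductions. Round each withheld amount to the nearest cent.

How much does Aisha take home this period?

$2755.21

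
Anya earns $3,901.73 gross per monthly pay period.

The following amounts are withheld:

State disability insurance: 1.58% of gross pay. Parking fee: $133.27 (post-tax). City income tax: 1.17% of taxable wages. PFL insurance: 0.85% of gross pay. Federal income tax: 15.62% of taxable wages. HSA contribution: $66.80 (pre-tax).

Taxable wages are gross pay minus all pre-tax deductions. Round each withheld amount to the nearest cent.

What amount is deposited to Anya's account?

$2,962.96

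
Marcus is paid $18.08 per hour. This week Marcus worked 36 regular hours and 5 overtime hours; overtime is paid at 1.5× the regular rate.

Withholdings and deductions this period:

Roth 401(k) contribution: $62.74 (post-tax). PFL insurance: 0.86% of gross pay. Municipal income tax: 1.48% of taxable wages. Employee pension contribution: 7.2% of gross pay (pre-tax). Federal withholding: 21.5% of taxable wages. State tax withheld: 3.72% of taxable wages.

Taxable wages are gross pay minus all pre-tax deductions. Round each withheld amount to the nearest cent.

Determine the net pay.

$465.48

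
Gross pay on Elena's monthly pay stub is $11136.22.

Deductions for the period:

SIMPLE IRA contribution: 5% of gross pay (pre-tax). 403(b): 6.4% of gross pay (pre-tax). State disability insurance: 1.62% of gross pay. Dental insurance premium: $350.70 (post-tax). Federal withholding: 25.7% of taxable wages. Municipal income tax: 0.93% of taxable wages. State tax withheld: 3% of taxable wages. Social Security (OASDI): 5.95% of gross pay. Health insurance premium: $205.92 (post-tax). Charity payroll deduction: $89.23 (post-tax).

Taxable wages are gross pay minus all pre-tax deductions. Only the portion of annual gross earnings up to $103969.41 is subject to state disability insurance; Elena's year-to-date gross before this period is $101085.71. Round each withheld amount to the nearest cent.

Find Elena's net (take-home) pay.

$5588.01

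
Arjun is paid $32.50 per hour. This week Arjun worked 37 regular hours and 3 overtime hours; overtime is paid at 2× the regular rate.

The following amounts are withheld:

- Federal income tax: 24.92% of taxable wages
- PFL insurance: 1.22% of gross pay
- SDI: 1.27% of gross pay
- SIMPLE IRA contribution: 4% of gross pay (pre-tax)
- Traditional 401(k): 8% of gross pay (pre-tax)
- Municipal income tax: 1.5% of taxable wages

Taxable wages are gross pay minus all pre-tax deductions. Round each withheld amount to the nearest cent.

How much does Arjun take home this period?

$870.08

Regular pay: 37 × $32.50 = $1,202.50
Overtime pay: 3 × $32.50 × 2 = $195.00
Gross pay = $1,202.50 + $195.00 = $1,397.50
Traditional 401(k): $1,397.50 × 0.08 = $111.80
SIMPLE IRA contribution: $1,397.50 × 0.04 = $55.90
Pre-tax total = $111.80 + $55.90 = $167.70
Taxable wages = $1,397.50 − $167.70 = $1,229.80
Federal income tax: $1,229.80 × 0.2492 = $306.47
Municipal income tax: $1,229.80 × 0.015 = $18.45
SDI: $1,397.50 × 0.0127 = $17.75
PFL insurance: $1,397.50 × 0.0122 = $17.05
Total deductions = $111.80 + $55.90 + $306.47 + $18.45 + $17.75 + $17.05 = $527.42
Net pay = $1,397.50 − $527.42 = $870.08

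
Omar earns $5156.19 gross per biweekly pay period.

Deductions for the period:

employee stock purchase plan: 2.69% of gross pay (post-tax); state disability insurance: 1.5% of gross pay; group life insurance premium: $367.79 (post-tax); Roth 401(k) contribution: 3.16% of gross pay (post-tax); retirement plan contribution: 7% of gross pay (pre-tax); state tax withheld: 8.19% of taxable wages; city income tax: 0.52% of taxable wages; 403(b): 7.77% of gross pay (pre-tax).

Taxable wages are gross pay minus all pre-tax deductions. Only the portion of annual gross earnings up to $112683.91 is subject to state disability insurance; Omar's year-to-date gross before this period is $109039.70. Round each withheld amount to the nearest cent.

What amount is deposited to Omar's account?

403(b): $5156.19 × 0.0777 = $400.64
Retirement plan contribution: $5156.19 × 0.07 = $360.93
Pre-tax total = $400.64 + $360.93 = $761.57
Taxable wages = $5156.19 − $761.57 = $4394.62
State tax withheld: $4394.62 × 0.0819 = $359.92
City income tax: $4394.62 × 0.0052 = $22.85
State disability insurance: only $112683.91 − $109039.70 = $3644.21 of this check is subject → $3644.21 × 0.015 = $54.66
Roth 401(k) contribution: $5156.19 × 0.0316 = $162.94
Employee stock purchase plan: $5156.19 × 0.0269 = $138.70
Group life insurance premium: $367.79
Total deductions = $400.64 + $360.93 + $359.92 + $22.85 + $54.66 + $162.94 + $138.70 + $367.79 = $1868.43
Net pay = $5156.19 − $1868.43 = $3287.76

$3287.76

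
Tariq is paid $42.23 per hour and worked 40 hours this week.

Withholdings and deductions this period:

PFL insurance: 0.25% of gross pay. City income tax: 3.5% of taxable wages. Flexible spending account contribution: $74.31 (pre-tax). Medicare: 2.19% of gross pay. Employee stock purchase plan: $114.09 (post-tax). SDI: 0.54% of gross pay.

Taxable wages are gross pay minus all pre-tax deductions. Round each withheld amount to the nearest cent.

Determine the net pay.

Gross pay: 40 × $42.23 = $1,689.20
Flexible spending account contribution: $74.31
Taxable wages = $1,689.20 − $74.31 = $1,614.89
City income tax: $1,614.89 × 0.035 = $56.52
SDI: $1,689.20 × 0.0054 = $9.12
PFL insurance: $1,689.20 × 0.0025 = $4.22
Medicare: $1,689.20 × 0.0219 = $36.99
Employee stock purchase plan: $114.09
Total deductions = $74.31 + $56.52 + $9.12 + $4.22 + $36.99 + $114.09 = $295.25
Net pay = $1,689.20 − $295.25 = $1,393.95

$1,393.95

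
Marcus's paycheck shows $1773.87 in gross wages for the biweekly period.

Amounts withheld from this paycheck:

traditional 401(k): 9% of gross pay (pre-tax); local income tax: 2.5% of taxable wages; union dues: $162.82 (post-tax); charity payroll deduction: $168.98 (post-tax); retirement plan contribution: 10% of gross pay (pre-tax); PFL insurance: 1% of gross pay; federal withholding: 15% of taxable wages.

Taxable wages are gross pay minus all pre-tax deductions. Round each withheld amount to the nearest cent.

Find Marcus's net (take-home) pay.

$835.85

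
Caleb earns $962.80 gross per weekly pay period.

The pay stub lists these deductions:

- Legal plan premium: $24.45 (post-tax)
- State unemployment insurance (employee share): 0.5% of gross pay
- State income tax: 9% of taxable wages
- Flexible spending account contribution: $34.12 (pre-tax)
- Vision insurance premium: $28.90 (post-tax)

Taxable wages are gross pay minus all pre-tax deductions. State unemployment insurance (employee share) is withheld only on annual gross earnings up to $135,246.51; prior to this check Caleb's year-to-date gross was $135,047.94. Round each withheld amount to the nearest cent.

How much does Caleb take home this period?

$790.76

Flexible spending account contribution: $34.12
Taxable wages = $962.80 − $34.12 = $928.68
State income tax: $928.68 × 0.09 = $83.58
State unemployment insurance (employee share): only $135,246.51 − $135,047.94 = $198.57 of this check is subject → $198.57 × 0.005 = $0.99
Legal plan premium: $24.45
Vision insurance premium: $28.90
Total deductions = $34.12 + $83.58 + $0.99 + $24.45 + $28.90 = $172.04
Net pay = $962.80 − $172.04 = $790.76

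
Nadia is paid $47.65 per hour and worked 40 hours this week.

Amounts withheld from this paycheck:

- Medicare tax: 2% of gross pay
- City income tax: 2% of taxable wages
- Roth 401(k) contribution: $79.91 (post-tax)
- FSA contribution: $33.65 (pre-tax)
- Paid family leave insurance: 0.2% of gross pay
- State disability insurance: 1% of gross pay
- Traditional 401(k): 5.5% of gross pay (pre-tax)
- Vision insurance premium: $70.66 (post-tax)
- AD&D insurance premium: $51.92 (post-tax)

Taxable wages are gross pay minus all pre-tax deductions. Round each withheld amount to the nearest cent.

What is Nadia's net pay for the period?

Gross pay: 40 × $47.65 = $1,906.00
FSA contribution: $33.65
Traditional 401(k): $1,906.00 × 0.055 = $104.83
Pre-tax total = $33.65 + $104.83 = $138.48
Taxable wages = $1,906.00 − $138.48 = $1,767.52
City income tax: $1,767.52 × 0.02 = $35.35
State disability insurance: $1,906.00 × 0.01 = $19.06
Medicare tax: $1,906.00 × 0.02 = $38.12
Paid family leave insurance: $1,906.00 × 0.002 = $3.81
Vision insurance premium: $70.66
AD&D insurance premium: $51.92
Roth 401(k) contribution: $79.91
Total deductions = $33.65 + $104.83 + $35.35 + $19.06 + $38.12 + $3.81 + $70.66 + $51.92 + $79.91 = $437.31
Net pay = $1,906.00 − $437.31 = $1,468.69

$1,468.69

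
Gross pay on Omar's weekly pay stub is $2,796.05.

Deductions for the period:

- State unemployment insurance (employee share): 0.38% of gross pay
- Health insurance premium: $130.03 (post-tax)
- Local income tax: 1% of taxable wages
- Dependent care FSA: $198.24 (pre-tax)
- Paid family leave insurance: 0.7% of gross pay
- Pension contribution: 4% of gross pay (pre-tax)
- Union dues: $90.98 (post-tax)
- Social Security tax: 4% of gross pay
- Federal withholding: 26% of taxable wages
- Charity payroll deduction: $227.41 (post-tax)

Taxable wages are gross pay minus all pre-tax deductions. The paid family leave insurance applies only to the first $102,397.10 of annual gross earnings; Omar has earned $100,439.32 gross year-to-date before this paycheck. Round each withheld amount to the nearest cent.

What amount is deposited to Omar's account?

Dependent care FSA: $198.24
Pension contribution: $2,796.05 × 0.04 = $111.84
Pre-tax total = $198.24 + $111.84 = $310.08
Taxable wages = $2,796.05 − $310.08 = $2,485.97
Federal withholding: $2,485.97 × 0.26 = $646.35
Local income tax: $2,485.97 × 0.01 = $24.86
Paid family leave insurance: only $102,397.10 − $100,439.32 = $1,957.78 of this check is subject → $1,957.78 × 0.007 = $13.70
State unemployment insurance (employee share): $2,796.05 × 0.0038 = $10.62
Social Security tax: $2,796.05 × 0.04 = $111.84
Health insurance premium: $130.03
Charity payroll deduction: $227.41
Union dues: $90.98
Total deductions = $198.24 + $111.84 + $646.35 + $24.86 + $13.70 + $10.62 + $111.84 + $130.03 + $227.41 + $90.98 = $1,565.87
Net pay = $2,796.05 − $1,565.87 = $1,230.18

$1,230.18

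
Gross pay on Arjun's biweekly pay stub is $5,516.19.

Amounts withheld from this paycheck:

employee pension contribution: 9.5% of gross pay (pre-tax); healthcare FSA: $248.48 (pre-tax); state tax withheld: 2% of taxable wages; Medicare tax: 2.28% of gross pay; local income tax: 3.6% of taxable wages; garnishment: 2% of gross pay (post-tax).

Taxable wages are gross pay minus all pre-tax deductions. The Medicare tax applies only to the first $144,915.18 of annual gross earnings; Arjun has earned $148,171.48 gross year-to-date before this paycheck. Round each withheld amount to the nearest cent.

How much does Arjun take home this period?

$4,367.71

Healthcare FSA: $248.48
Employee pension contribution: $5,516.19 × 0.095 = $524.04
Pre-tax total = $248.48 + $524.04 = $772.52
Taxable wages = $5,516.19 − $772.52 = $4,743.67
Local income tax: $4,743.67 × 0.036 = $170.77
State tax withheld: $4,743.67 × 0.02 = $94.87
Medicare tax: annual cap $144,915.18 already reached (YTD $148,171.48), so $0.00
Garnishment: $5,516.19 × 0.02 = $110.32
Total deductions = $248.48 + $524.04 + $170.77 + $94.87 + $0.00 + $110.32 = $1,148.48
Net pay = $5,516.19 − $1,148.48 = $4,367.71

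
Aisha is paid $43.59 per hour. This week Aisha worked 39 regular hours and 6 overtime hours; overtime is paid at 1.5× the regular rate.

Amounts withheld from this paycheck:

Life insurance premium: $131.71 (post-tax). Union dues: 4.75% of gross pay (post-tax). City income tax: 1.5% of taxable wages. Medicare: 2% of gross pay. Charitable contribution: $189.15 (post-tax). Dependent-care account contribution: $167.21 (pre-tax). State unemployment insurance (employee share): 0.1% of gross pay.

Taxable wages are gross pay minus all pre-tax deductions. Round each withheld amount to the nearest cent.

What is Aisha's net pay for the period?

Regular pay: 39 × $43.59 = $1,700.01
Overtime pay: 6 × $43.59 × 1.5 = $392.31
Gross pay = $1,700.01 + $392.31 = $2,092.32
Dependent-care account contribution: $167.21
Taxable wages = $2,092.32 − $167.21 = $1,925.11
City income tax: $1,925.11 × 0.015 = $28.88
State unemployment insurance (employee share): $2,092.32 × 0.001 = $2.09
Medicare: $2,092.32 × 0.02 = $41.85
Life insurance premium: $131.71
Charitable contribution: $189.15
Union dues: $2,092.32 × 0.0475 = $99.39
Total deductions = $167.21 + $28.88 + $2.09 + $41.85 + $131.71 + $189.15 + $99.39 = $660.28
Net pay = $2,092.32 − $660.28 = $1,432.04

$1,432.04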